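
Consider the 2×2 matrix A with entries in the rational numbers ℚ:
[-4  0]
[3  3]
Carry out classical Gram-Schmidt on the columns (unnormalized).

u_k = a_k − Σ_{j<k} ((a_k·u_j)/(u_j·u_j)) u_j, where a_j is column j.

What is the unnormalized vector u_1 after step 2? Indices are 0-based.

u_1 = (36/25, 48/25)

Step 1: u_0 = a_0 = (-4, 3).
Step 2: u_1 = a_1 − (9/25)·u_0 = (36/25, 48/25).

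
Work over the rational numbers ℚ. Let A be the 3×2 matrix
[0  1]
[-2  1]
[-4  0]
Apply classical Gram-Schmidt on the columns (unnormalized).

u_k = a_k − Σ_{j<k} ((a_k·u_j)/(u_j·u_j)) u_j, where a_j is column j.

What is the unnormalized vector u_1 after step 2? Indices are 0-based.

Step 1: u_0 = a_0 = (0, -2, -4).
Step 2: u_1 = a_1 − (-1/10)·u_0 = (1, 4/5, -2/5).

u_1 = (1, 4/5, -2/5)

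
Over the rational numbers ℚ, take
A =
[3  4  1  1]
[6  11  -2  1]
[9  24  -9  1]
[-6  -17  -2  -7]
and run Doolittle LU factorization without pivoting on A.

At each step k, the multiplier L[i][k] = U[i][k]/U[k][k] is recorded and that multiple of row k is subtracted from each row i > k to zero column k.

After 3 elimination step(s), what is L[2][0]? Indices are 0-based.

Step 1: pivot at (0,0) is 3.
  row1 ← row1 − (2)·row0  ⇒  L[1][0]=2, U row1=(0, 3, -4, -1)
  row2 ← row2 − (3)·row0  ⇒  L[2][0]=3, U row2=(0, 12, -12, -2)
  row3 ← row3 − (-2)·row0  ⇒  L[3][0]=-2, U row3=(0, -9, 0, -5)
Step 2: pivot at (1,1) is 3.
  row2 ← row2 − (4)·row1  ⇒  L[2][1]=4, U row2=(0, 0, 4, 2)
  row3 ← row3 − (-3)·row1  ⇒  L[3][1]=-3, U row3=(0, 0, -12, -8)
Step 3: pivot at (2,2) is 4.
  row3 ← row3 − (-3)·row2  ⇒  L[3][2]=-3, U row3=(0, 0, 0, -2)

L[2][0] = 3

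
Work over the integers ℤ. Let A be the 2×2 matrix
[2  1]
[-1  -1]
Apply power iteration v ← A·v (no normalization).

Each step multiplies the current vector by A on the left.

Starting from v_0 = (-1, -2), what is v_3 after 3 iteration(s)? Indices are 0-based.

v_3 = (-9, 4)

v_0 = (-1, -2).
v_1 = A·v_0 = (-4, 3).
v_2 = A·v_1 = (-5, 1).
v_3 = A·v_2 = (-9, 4).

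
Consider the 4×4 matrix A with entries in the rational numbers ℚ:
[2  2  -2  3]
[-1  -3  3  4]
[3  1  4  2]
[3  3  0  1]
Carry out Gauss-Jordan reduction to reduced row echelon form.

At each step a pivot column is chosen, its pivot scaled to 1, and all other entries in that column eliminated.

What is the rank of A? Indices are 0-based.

pivot(0,0)=2: scale R0 → (1, 1, -1, 3/2)
  clear (1,0): R1 −= (-1)R0 → (0, -2, 2, 11/2)
  clear (2,0): R2 −= (3)R0 → (0, -2, 7, -5/2)
  clear (3,0): R3 −= (3)R0 → (0, 0, 3, -7/2)
pivot(1,1)=-2: scale R1 → (0, 1, -1, -11/4)
  clear (0,1): R0 −= (1)R1 → (1, 0, 0, 17/4)
  clear (2,1): R2 −= (-2)R1 → (0, 0, 5, -8)
pivot(2,2)=5: scale R2 → (0, 0, 1, -8/5)
  clear (1,2): R1 −= (-1)R2 → (0, 1, 0, -87/20)
  clear (3,2): R3 −= (3)R2 → (0, 0, 0, 13/10)
pivot(3,3)=13/10: scale R3 → (0, 0, 0, 1)
  clear (0,3): R0 −= (17/4)R3 → (1, 0, 0, 0)
  clear (1,3): R1 −= (-87/20)R3 → (0, 1, 0, 0)
  clear (2,3): R2 −= (-8/5)R3 → (0, 0, 1, 0)

rank = 4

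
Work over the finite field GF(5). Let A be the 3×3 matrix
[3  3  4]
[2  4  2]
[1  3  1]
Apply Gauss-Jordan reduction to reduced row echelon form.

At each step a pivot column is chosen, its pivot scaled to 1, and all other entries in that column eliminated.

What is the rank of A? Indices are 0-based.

rank = 3

step 1: normalize row 0 (÷3) = (1, 1, 3)
  row 1: subtract 2×row0 = (0, 2, 1)
  row 2: subtract 1×row0 = (0, 2, 3)
step 2: normalize row 1 (÷2) = (0, 1, 3)
  row 0: subtract 1×row1 = (1, 0, 0)
  row 2: subtract 2×row1 = (0, 0, 2)
step 3: normalize row 2 (÷2) = (0, 0, 1)
  row 1: subtract 3×row2 = (0, 1, 0)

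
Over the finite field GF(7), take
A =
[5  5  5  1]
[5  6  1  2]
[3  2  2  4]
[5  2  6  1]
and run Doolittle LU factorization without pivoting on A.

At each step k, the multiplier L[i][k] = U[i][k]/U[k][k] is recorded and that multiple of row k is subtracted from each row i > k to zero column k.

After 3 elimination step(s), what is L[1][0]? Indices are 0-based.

L[1][0] = 1

Step 1: pivot at (0,0) is 5.
  row1 ← row1 − (1)·row0  ⇒  L[1][0]=1, U row1=(0, 1, 3, 1)
  row2 ← row2 − (2)·row0  ⇒  L[2][0]=2, U row2=(0, 6, 6, 2)
  row3 ← row3 − (1)·row0  ⇒  L[3][0]=1, U row3=(0, 4, 1, 0)
Step 2: pivot at (1,1) is 1.
  row2 ← row2 − (6)·row1  ⇒  L[2][1]=6, U row2=(0, 0, 2, 3)
  row3 ← row3 − (4)·row1  ⇒  L[3][1]=4, U row3=(0, 0, 3, 3)
Step 3: pivot at (2,2) is 2.
  row3 ← row3 − (5)·row2  ⇒  L[3][2]=5, U row3=(0, 0, 0, 2)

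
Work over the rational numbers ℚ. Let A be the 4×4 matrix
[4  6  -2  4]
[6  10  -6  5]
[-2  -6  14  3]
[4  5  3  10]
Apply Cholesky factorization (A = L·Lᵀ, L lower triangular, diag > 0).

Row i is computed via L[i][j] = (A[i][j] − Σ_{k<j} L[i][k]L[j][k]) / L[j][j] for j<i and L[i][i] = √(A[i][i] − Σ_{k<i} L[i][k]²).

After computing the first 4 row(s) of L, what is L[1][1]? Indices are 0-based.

Step 1: L[0][0] = √(4) = 2.
  L[1][0] = (6) / L[0][0] = 3.
Step 2: L[1][1] = √(1) = 1.
  L[2][0] = (-2) / L[0][0] = -1.
  L[2][1] = (-3) / L[1][1] = -3.
Step 3: L[2][2] = √(4) = 2.
  L[3][0] = (4) / L[0][0] = 2.
  L[3][1] = (-1) / L[1][1] = -1.
  L[3][2] = (2) / L[2][2] = 1.
Step 4: L[3][3] = √(4) = 2.

L[1][1] = 1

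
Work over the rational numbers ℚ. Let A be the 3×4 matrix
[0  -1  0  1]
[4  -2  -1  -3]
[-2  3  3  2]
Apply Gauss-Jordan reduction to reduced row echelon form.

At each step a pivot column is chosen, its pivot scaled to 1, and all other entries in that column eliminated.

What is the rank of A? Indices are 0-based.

rank = 3

[1] R0 <-> R1
[1] R0 /= 4  ⇒  (1, -1/2, -1/4, -3/4)
     R2 -= -2·R0  ⇒  (0, 2, 5/2, 1/2)
[2] R1 /= -1  ⇒  (0, 1, 0, -1)
     R0 -= -1/2·R1  ⇒  (1, 0, -1/4, -5/4)
     R2 -= 2·R1  ⇒  (0, 0, 5/2, 5/2)
[3] R2 /= 5/2  ⇒  (0, 0, 1, 1)
     R0 -= -1/4·R2  ⇒  (1, 0, 0, -1)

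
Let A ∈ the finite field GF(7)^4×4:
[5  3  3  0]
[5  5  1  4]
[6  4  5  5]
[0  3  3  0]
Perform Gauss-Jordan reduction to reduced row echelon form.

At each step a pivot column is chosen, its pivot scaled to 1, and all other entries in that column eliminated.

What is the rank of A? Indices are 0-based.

pivot(0,0)=5: scale R0 → (1, 2, 2, 0)
  clear (1,0): R1 −= (5)R0 → (0, 2, 5, 4)
  clear (2,0): R2 −= (6)R0 → (0, 6, 0, 5)
pivot(1,1)=2: scale R1 → (0, 1, 6, 2)
  clear (0,1): R0 −= (2)R1 → (1, 0, 4, 3)
  clear (2,1): R2 −= (6)R1 → (0, 0, 6, 0)
  clear (3,1): R3 −= (3)R1 → (0, 0, 6, 1)
pivot(2,2)=6: scale R2 → (0, 0, 1, 0)
  clear (0,2): R0 −= (4)R2 → (1, 0, 0, 3)
  clear (1,2): R1 −= (6)R2 → (0, 1, 0, 2)
  clear (3,2): R3 −= (6)R2 → (0, 0, 0, 1)
pivot(3,3)=1: scale R3 → (0, 0, 0, 1)
  clear (0,3): R0 −= (3)R3 → (1, 0, 0, 0)
  clear (1,3): R1 −= (2)R3 → (0, 1, 0, 0)

rank = 4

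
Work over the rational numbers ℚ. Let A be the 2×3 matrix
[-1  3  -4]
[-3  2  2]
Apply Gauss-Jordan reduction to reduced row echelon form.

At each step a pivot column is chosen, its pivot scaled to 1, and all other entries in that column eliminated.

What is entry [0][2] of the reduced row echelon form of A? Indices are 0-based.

[1] R0 /= -1  ⇒  (1, -3, 4)
     R1 -= -3·R0  ⇒  (0, -7, 14)
[2] R1 /= -7  ⇒  (0, 1, -2)
     R0 -= -3·R1  ⇒  (1, 0, -2)

M[0][2] = -2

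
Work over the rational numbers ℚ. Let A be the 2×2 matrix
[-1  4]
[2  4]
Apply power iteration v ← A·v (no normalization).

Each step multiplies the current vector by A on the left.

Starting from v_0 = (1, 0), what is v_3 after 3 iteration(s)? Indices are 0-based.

v_0 = (1, 0).
v_1 = A·v_0 = (-1, 2).
v_2 = A·v_1 = (9, 6).
v_3 = A·v_2 = (15, 42).

v_3 = (15, 42)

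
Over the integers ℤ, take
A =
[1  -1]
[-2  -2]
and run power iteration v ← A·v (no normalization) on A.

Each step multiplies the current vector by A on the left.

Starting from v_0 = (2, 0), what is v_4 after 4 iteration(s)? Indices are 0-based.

v_4 = (22, 36)

v_0 = (2, 0).
v_1 = A·v_0 = (2, -4).
v_2 = A·v_1 = (6, 4).
v_3 = A·v_2 = (2, -20).
v_4 = A·v_3 = (22, 36).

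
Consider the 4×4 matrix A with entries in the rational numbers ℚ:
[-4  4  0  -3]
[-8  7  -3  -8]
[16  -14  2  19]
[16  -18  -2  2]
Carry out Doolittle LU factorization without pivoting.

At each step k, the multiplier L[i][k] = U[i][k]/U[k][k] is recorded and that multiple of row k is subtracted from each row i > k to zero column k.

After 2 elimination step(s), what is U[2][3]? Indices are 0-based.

U[2][3] = 3

[col 0] pivot -4
  R1 -= 2*R0 → (0, -1, -3, -2)  (L[1][0] := 2)
  R2 -= -4*R0 → (0, 2, 2, 7)  (L[2][0] := -4)
  R3 -= -4*R0 → (0, -2, -2, -10)  (L[3][0] := -4)
[col 1] pivot -1
  R2 -= -2*R1 → (0, 0, -4, 3)  (L[2][1] := -2)
  R3 -= 2*R1 → (0, 0, 4, -6)  (L[3][1] := 2)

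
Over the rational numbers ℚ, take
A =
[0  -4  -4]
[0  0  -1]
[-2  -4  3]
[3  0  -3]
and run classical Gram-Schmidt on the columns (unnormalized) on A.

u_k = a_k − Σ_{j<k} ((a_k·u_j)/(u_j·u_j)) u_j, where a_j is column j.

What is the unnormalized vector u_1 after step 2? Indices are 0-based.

Step 1: u_0 = a_0 = (0, 0, -2, 3).
Step 2: u_1 = a_1 − (8/13)·u_0 = (-4, 0, -36/13, -24/13).

u_1 = (-4, 0, -36/13, -24/13)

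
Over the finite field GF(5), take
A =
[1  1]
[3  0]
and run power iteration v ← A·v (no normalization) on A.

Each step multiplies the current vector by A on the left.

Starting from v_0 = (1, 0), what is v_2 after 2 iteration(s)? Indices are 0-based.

v_2 = (4, 3)

v_0 = (1, 0).
v_1 = A·v_0 = (1, 3).
v_2 = A·v_1 = (4, 3).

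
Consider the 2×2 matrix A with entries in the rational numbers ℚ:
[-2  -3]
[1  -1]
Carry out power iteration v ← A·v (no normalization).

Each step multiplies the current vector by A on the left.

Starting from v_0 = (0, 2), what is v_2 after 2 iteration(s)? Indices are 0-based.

v_0 = (0, 2).
v_1 = A·v_0 = (-6, -2).
v_2 = A·v_1 = (18, -4).

v_2 = (18, -4)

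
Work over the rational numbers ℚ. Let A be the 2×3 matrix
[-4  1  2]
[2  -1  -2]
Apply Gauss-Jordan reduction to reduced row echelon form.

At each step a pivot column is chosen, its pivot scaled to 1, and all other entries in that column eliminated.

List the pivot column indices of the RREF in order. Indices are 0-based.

step 1: normalize row 0 (÷-4) = (1, -1/4, -1/2)
  row 1: subtract 2×row0 = (0, -1/2, -1)
step 2: normalize row 1 (÷-1/2) = (0, 1, 2)
  row 0: subtract -1/4×row1 = (1, 0, 0)

pivot columns: 0, 1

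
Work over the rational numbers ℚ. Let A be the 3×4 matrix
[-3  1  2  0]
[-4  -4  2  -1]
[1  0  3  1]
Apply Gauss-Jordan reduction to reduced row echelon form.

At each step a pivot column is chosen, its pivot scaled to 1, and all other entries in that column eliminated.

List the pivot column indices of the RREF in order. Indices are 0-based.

[1] R0 /= -3  ⇒  (1, -1/3, -2/3, 0)
     R1 -= -4·R0  ⇒  (0, -16/3, -2/3, -1)
     R2 -= 1·R0  ⇒  (0, 1/3, 11/3, 1)
[2] R1 /= -16/3  ⇒  (0, 1, 1/8, 3/16)
     R0 -= -1/3·R1  ⇒  (1, 0, -5/8, 1/16)
     R2 -= 1/3·R1  ⇒  (0, 0, 29/8, 15/16)
[3] R2 /= 29/8  ⇒  (0, 0, 1, 15/58)
     R0 -= -5/8·R2  ⇒  (1, 0, 0, 13/58)
     R1 -= 1/8·R2  ⇒  (0, 1, 0, 9/58)

pivot columns: 0, 1, 2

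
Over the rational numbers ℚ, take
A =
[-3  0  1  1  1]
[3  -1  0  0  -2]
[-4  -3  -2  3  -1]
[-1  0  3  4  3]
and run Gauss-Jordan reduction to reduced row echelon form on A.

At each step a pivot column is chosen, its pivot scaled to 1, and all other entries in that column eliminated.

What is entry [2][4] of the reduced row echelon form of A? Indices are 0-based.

M[2][4] = -18/59

pivot(0,0)=-3: scale R0 → (1, 0, -1/3, -1/3, -1/3)
  clear (1,0): R1 −= (3)R0 → (0, -1, 1, 1, -1)
  clear (2,0): R2 −= (-4)R0 → (0, -3, -10/3, 5/3, -7/3)
  clear (3,0): R3 −= (-1)R0 → (0, 0, 8/3, 11/3, 8/3)
pivot(1,1)=-1: scale R1 → (0, 1, -1, -1, 1)
  clear (2,1): R2 −= (-3)R1 → (0, 0, -19/3, -4/3, 2/3)
pivot(2,2)=-19/3: scale R2 → (0, 0, 1, 4/19, -2/19)
  clear (0,2): R0 −= (-1/3)R2 → (1, 0, 0, -5/19, -7/19)
  clear (1,2): R1 −= (-1)R2 → (0, 1, 0, -15/19, 17/19)
  clear (3,2): R3 −= (8/3)R2 → (0, 0, 0, 59/19, 56/19)
pivot(3,3)=59/19: scale R3 → (0, 0, 0, 1, 56/59)
  clear (0,3): R0 −= (-5/19)R3 → (1, 0, 0, 0, -7/59)
  clear (1,3): R1 −= (-15/19)R3 → (0, 1, 0, 0, 97/59)
  clear (2,3): R2 −= (4/19)R3 → (0, 0, 1, 0, -18/59)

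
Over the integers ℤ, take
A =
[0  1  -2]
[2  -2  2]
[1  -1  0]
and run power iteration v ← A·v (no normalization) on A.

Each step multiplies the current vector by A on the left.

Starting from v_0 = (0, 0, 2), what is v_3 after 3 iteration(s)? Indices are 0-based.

v_3 = (0, 24, 20)

v_0 = (0, 0, 2).
v_1 = A·v_0 = (-4, 4, 0).
v_2 = A·v_1 = (4, -16, -8).
v_3 = A·v_2 = (0, 24, 20).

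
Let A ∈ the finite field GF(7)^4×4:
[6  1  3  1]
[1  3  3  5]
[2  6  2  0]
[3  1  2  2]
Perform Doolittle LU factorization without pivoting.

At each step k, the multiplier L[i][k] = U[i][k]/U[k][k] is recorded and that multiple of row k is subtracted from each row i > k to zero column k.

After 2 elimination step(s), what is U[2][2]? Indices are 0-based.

U[2][2] = 3

k=0: U[0][0]=6
  eliminate (1,0): mult=6, new row 1: (0, 4, 6, 6); set L[1][0]=6
  eliminate (2,0): mult=5, new row 2: (0, 1, 1, 2); set L[2][0]=5
  eliminate (3,0): mult=4, new row 3: (0, 4, 4, 5); set L[3][0]=4
k=1: U[1][1]=4
  eliminate (2,1): mult=2, new row 2: (0, 0, 3, 4); set L[2][1]=2
  eliminate (3,1): mult=1, new row 3: (0, 0, 5, 6); set L[3][1]=1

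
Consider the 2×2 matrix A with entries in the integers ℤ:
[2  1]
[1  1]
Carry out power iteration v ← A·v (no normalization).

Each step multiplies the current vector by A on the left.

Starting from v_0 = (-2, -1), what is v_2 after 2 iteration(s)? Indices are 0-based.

v_2 = (-13, -8)

v_0 = (-2, -1).
v_1 = A·v_0 = (-5, -3).
v_2 = A·v_1 = (-13, -8).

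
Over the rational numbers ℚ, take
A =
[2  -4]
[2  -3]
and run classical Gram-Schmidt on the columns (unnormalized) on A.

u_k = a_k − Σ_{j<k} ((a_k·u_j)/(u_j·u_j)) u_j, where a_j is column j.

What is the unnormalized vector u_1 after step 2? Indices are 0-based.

u_1 = (-1/2, 1/2)

Step 1: u_0 = a_0 = (2, 2).
Step 2: u_1 = a_1 − (-7/4)·u_0 = (-1/2, 1/2).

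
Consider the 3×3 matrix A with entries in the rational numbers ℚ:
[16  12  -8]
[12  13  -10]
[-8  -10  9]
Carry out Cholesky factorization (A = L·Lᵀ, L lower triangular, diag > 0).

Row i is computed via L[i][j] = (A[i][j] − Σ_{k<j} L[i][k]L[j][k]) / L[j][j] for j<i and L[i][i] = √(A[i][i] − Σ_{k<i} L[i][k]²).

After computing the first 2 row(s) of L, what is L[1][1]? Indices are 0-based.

Step 1: L[0][0] = √(16) = 4.
  L[1][0] = (12) / L[0][0] = 3.
Step 2: L[1][1] = √(4) = 2.

L[1][1] = 2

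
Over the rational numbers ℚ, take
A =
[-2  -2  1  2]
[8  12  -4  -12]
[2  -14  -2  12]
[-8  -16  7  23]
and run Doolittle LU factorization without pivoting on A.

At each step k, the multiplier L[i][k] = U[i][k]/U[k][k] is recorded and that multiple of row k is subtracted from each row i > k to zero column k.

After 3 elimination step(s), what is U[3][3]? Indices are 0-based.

U[3][3] = 1

k=0: U[0][0]=-2
  eliminate (1,0): mult=-4, new row 1: (0, 4, 0, -4); set L[1][0]=-4
  eliminate (2,0): mult=-1, new row 2: (0, -16, -1, 14); set L[2][0]=-1
  eliminate (3,0): mult=4, new row 3: (0, -8, 3, 15); set L[3][0]=4
k=1: U[1][1]=4
  eliminate (2,1): mult=-4, new row 2: (0, 0, -1, -2); set L[2][1]=-4
  eliminate (3,1): mult=-2, new row 3: (0, 0, 3, 7); set L[3][1]=-2
k=2: U[2][2]=-1
  eliminate (3,2): mult=-3, new row 3: (0, 0, 0, 1); set L[3][2]=-3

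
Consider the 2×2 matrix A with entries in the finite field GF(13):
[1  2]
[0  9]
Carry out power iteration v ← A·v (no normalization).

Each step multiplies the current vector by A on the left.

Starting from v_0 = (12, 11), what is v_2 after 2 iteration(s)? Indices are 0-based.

v_2 = (11, 7)

v_0 = (12, 11).
v_1 = A·v_0 = (8, 8).
v_2 = A·v_1 = (11, 7).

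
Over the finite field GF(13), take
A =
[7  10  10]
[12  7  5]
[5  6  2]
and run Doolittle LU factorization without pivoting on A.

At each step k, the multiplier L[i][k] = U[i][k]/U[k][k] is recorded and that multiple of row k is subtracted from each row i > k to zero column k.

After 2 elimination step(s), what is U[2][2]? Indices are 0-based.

U[2][2] = 3

k=0: U[0][0]=7
  eliminate (1,0): mult=11, new row 1: (0, 1, 12); set L[1][0]=11
  eliminate (2,0): mult=10, new row 2: (0, 10, 6); set L[2][0]=10
k=1: U[1][1]=1
  eliminate (2,1): mult=10, new row 2: (0, 0, 3); set L[2][1]=10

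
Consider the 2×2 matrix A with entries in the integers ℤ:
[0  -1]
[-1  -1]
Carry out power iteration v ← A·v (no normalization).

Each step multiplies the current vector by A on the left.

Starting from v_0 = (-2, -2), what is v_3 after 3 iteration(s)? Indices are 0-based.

v_3 = (6, 10)

v_0 = (-2, -2).
v_1 = A·v_0 = (2, 4).
v_2 = A·v_1 = (-4, -6).
v_3 = A·v_2 = (6, 10).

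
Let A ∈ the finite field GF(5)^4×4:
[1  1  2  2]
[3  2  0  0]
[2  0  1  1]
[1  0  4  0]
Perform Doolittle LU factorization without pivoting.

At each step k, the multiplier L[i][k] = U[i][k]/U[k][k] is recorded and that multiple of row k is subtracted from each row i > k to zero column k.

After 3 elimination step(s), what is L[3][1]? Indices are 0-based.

Step 1: pivot at (0,0) is 1.
  row1 ← row1 − (3)·row0  ⇒  L[1][0]=3, U row1=(0, 4, 4, 4)
  row2 ← row2 − (2)·row0  ⇒  L[2][0]=2, U row2=(0, 3, 2, 2)
  row3 ← row3 − (1)·row0  ⇒  L[3][0]=1, U row3=(0, 4, 2, 3)
Step 2: pivot at (1,1) is 4.
  row2 ← row2 − (2)·row1  ⇒  L[2][1]=2, U row2=(0, 0, 4, 4)
  row3 ← row3 − (1)·row1  ⇒  L[3][1]=1, U row3=(0, 0, 3, 4)
Step 3: pivot at (2,2) is 4.
  row3 ← row3 − (2)·row2  ⇒  L[3][2]=2, U row3=(0, 0, 0, 1)

L[3][1] = 1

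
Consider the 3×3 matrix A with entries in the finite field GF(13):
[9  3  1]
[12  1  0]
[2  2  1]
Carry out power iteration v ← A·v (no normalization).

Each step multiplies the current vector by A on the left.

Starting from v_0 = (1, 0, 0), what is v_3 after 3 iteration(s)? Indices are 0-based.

v_3 = (6, 1, 2)

v_0 = (1, 0, 0).
v_1 = A·v_0 = (9, 12, 2).
v_2 = A·v_1 = (2, 3, 5).
v_3 = A·v_2 = (6, 1, 2).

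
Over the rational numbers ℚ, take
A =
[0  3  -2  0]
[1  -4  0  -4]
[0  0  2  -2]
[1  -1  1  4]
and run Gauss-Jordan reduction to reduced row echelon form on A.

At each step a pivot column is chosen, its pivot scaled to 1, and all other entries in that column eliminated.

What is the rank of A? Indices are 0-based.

rank = 4

[1] R0 <-> R1
[1] R0 /= 1  ⇒  (1, -4, 0, -4)
     R3 -= 1·R0  ⇒  (0, 3, 1, 8)
[2] R1 /= 3  ⇒  (0, 1, -2/3, 0)
     R0 -= -4·R1  ⇒  (1, 0, -8/3, -4)
     R3 -= 3·R1  ⇒  (0, 0, 3, 8)
[3] R2 /= 2  ⇒  (0, 0, 1, -1)
     R0 -= -8/3·R2  ⇒  (1, 0, 0, -20/3)
     R1 -= -2/3·R2  ⇒  (0, 1, 0, -2/3)
     R3 -= 3·R2  ⇒  (0, 0, 0, 11)
[4] R3 /= 11  ⇒  (0, 0, 0, 1)
     R0 -= -20/3·R3  ⇒  (1, 0, 0, 0)
     R1 -= -2/3·R3  ⇒  (0, 1, 0, 0)
     R2 -= -1·R3  ⇒  (0, 0, 1, 0)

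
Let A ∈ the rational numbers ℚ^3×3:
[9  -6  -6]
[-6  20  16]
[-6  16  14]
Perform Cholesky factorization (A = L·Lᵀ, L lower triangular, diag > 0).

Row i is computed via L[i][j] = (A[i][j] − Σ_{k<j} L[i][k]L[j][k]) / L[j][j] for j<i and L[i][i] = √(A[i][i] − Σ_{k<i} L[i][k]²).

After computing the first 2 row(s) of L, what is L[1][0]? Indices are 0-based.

Step 1: L[0][0] = √(9) = 3.
  L[1][0] = (-6) / L[0][0] = -2.
Step 2: L[1][1] = √(16) = 4.

L[1][0] = -2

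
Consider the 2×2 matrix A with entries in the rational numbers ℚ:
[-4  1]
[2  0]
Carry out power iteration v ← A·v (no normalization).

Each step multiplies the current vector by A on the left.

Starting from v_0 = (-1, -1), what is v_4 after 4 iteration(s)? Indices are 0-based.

v_0 = (-1, -1).
v_1 = A·v_0 = (3, -2).
v_2 = A·v_1 = (-14, 6).
v_3 = A·v_2 = (62, -28).
v_4 = A·v_3 = (-276, 124).

v_4 = (-276, 124)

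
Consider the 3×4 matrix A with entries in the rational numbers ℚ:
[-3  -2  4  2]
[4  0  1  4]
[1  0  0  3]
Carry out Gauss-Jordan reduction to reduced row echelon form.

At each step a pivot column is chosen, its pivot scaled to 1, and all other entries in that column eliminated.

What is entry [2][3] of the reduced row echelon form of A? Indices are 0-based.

M[2][3] = -8

[1] R0 /= -3  ⇒  (1, 2/3, -4/3, -2/3)
     R1 -= 4·R0  ⇒  (0, -8/3, 19/3, 20/3)
     R2 -= 1·R0  ⇒  (0, -2/3, 4/3, 11/3)
[2] R1 /= -8/3  ⇒  (0, 1, -19/8, -5/2)
     R0 -= 2/3·R1  ⇒  (1, 0, 1/4, 1)
     R2 -= -2/3·R1  ⇒  (0, 0, -1/4, 2)
[3] R2 /= -1/4  ⇒  (0, 0, 1, -8)
     R0 -= 1/4·R2  ⇒  (1, 0, 0, 3)
     R1 -= -19/8·R2  ⇒  (0, 1, 0, -43/2)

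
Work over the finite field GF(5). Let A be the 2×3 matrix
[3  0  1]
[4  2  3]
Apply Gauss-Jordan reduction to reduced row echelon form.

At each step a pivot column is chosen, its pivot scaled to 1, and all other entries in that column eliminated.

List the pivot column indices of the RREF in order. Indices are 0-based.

pivot columns: 0, 1

[1] R0 /= 3  ⇒  (1, 0, 2)
     R1 -= 4·R0  ⇒  (0, 2, 0)
[2] R1 /= 2  ⇒  (0, 1, 0)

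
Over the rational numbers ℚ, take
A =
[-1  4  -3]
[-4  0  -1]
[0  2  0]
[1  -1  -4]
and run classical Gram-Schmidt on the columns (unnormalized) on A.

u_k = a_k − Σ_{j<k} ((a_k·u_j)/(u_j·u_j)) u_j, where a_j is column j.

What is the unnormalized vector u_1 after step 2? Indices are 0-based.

u_1 = (67/18, -10/9, 2, -13/18)

Step 1: u_0 = a_0 = (-1, -4, 0, 1).
Step 2: u_1 = a_1 − (-5/18)·u_0 = (67/18, -10/9, 2, -13/18).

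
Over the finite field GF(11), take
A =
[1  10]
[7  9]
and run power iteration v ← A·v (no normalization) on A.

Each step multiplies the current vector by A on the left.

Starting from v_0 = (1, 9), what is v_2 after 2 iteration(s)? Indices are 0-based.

v_0 = (1, 9).
v_1 = A·v_0 = (3, 0).
v_2 = A·v_1 = (3, 10).

v_2 = (3, 10)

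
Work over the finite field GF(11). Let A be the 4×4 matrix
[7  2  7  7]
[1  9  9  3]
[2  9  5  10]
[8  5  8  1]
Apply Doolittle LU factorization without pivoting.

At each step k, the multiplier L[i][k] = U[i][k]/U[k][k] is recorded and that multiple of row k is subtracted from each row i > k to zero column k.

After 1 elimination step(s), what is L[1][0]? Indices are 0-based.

k=0: U[0][0]=7
  eliminate (1,0): mult=8, new row 1: (0, 4, 8, 2); set L[1][0]=8
  eliminate (2,0): mult=5, new row 2: (0, 10, 3, 8); set L[2][0]=5
  eliminate (3,0): mult=9, new row 3: (0, 9, 0, 4); set L[3][0]=9

L[1][0] = 8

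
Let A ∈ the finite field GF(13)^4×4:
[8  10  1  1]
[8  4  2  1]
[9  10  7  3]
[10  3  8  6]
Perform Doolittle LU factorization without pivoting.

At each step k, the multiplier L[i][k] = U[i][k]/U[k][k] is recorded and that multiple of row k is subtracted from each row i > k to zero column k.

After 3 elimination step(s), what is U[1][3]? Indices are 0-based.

U[1][3] = 0

Step 1: pivot at (0,0) is 8.
  row1 ← row1 − (1)·row0  ⇒  L[1][0]=1, U row1=(0, 7, 1, 0)
  row2 ← row2 − (6)·row0  ⇒  L[2][0]=6, U row2=(0, 2, 1, 10)
  row3 ← row3 − (11)·row0  ⇒  L[3][0]=11, U row3=(0, 10, 10, 8)
Step 2: pivot at (1,1) is 7.
  row2 ← row2 − (4)·row1  ⇒  L[2][1]=4, U row2=(0, 0, 10, 10)
  row3 ← row3 − (7)·row1  ⇒  L[3][1]=7, U row3=(0, 0, 3, 8)
Step 3: pivot at (2,2) is 10.
  row3 ← row3 − (12)·row2  ⇒  L[3][2]=12, U row3=(0, 0, 0, 5)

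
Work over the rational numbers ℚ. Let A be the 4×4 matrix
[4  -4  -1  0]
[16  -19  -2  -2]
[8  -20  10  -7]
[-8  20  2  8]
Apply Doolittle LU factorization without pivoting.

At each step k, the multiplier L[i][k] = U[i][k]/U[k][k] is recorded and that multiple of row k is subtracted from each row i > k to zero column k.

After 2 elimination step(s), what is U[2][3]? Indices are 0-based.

[col 0] pivot 4
  R1 -= 4*R0 → (0, -3, 2, -2)  (L[1][0] := 4)
  R2 -= 2*R0 → (0, -12, 12, -7)  (L[2][0] := 2)
  R3 -= -2*R0 → (0, 12, 0, 8)  (L[3][0] := -2)
[col 1] pivot -3
  R2 -= 4*R1 → (0, 0, 4, 1)  (L[2][1] := 4)
  R3 -= -4*R1 → (0, 0, 8, 0)  (L[3][1] := -4)

U[2][3] = 1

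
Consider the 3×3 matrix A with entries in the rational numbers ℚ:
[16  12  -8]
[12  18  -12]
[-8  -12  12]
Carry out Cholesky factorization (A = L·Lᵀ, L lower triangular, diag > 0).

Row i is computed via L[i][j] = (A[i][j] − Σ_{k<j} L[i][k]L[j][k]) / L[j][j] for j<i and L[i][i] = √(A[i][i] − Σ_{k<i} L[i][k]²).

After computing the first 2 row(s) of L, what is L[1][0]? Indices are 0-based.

Step 1: L[0][0] = √(16) = 4.
  L[1][0] = (12) / L[0][0] = 3.
Step 2: L[1][1] = √(9) = 3.

L[1][0] = 3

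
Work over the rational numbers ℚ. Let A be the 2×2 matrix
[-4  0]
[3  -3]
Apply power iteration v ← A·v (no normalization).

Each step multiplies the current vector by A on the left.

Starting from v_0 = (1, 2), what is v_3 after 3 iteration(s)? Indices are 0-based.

v_0 = (1, 2).
v_1 = A·v_0 = (-4, -3).
v_2 = A·v_1 = (16, -3).
v_3 = A·v_2 = (-64, 57).

v_3 = (-64, 57)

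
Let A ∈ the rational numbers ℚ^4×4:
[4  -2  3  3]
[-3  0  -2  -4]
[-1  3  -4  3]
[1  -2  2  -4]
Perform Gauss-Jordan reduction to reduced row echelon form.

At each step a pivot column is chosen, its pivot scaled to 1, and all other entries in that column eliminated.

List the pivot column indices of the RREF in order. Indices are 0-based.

step 1: normalize row 0 (÷4) = (1, -1/2, 3/4, 3/4)
  row 1: subtract -3×row0 = (0, -3/2, 1/4, -7/4)
  row 2: subtract -1×row0 = (0, 5/2, -13/4, 15/4)
  row 3: subtract 1×row0 = (0, -3/2, 5/4, -19/4)
step 2: normalize row 1 (÷-3/2) = (0, 1, -1/6, 7/6)
  row 0: subtract -1/2×row1 = (1, 0, 2/3, 4/3)
  row 2: subtract 5/2×row1 = (0, 0, -17/6, 5/6)
  row 3: subtract -3/2×row1 = (0, 0, 1, -3)
step 3: normalize row 2 (÷-17/6) = (0, 0, 1, -5/17)
  row 0: subtract 2/3×row2 = (1, 0, 0, 26/17)
  row 1: subtract -1/6×row2 = (0, 1, 0, 19/17)
  row 3: subtract 1×row2 = (0, 0, 0, -46/17)
step 4: normalize row 3 (÷-46/17) = (0, 0, 0, 1)
  row 0: subtract 26/17×row3 = (1, 0, 0, 0)
  row 1: subtract 19/17×row3 = (0, 1, 0, 0)
  row 2: subtract -5/17×row3 = (0, 0, 1, 0)

pivot columns: 0, 1, 2, 3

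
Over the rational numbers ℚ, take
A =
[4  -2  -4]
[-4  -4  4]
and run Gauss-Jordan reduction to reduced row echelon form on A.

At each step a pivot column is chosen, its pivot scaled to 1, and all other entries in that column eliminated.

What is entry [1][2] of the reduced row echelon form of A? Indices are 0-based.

M[1][2] = 0

pivot(0,0)=4: scale R0 → (1, -1/2, -1)
  clear (1,0): R1 −= (-4)R0 → (0, -6, 0)
pivot(1,1)=-6: scale R1 → (0, 1, 0)
  clear (0,1): R0 −= (-1/2)R1 → (1, 0, -1)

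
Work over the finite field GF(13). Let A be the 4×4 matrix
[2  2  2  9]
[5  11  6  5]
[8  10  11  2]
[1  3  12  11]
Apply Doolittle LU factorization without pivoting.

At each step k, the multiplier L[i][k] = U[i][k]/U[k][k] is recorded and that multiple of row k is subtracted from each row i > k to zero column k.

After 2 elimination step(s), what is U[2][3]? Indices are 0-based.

[col 0] pivot 2
  R1 -= 9*R0 → (0, 6, 1, 2)  (L[1][0] := 9)
  R2 -= 4*R0 → (0, 2, 3, 5)  (L[2][0] := 4)
  R3 -= 7*R0 → (0, 2, 11, 0)  (L[3][0] := 7)
[col 1] pivot 6
  R2 -= 9*R1 → (0, 0, 7, 0)  (L[2][1] := 9)
  R3 -= 9*R1 → (0, 0, 2, 8)  (L[3][1] := 9)

U[2][3] = 0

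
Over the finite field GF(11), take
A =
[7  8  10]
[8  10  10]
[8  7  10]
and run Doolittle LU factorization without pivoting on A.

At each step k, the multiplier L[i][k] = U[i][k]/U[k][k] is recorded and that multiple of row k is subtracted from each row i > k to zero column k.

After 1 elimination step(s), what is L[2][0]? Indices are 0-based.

L[2][0] = 9

Step 1: pivot at (0,0) is 7.
  row1 ← row1 − (9)·row0  ⇒  L[1][0]=9, U row1=(0, 4, 8)
  row2 ← row2 − (9)·row0  ⇒  L[2][0]=9, U row2=(0, 1, 8)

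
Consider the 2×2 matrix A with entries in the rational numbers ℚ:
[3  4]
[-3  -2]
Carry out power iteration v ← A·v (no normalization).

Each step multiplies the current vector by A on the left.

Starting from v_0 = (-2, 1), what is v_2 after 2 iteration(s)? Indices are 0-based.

v_0 = (-2, 1).
v_1 = A·v_0 = (-2, 4).
v_2 = A·v_1 = (10, -2).

v_2 = (10, -2)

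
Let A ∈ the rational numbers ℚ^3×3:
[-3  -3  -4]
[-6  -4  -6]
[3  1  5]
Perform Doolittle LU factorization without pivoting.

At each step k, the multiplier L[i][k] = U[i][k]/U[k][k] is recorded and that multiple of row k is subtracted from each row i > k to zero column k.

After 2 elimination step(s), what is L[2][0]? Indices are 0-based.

Step 1: pivot at (0,0) is -3.
  row1 ← row1 − (2)·row0  ⇒  L[1][0]=2, U row1=(0, 2, 2)
  row2 ← row2 − (-1)·row0  ⇒  L[2][0]=-1, U row2=(0, -2, 1)
Step 2: pivot at (1,1) is 2.
  row2 ← row2 − (-1)·row1  ⇒  L[2][1]=-1, U row2=(0, 0, 3)

L[2][0] = -1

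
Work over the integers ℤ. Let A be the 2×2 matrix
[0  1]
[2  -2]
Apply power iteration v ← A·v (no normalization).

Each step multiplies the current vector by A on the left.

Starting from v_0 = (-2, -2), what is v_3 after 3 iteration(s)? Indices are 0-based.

v_3 = (-4, 8)

v_0 = (-2, -2).
v_1 = A·v_0 = (-2, 0).
v_2 = A·v_1 = (0, -4).
v_3 = A·v_2 = (-4, 8).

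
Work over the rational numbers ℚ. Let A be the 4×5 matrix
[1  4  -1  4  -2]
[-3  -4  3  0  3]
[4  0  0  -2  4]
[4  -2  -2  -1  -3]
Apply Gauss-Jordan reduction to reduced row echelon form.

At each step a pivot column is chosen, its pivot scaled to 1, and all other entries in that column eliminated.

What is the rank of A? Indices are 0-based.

pivot(0,0)=1: scale R0 → (1, 4, -1, 4, -2)
  clear (1,0): R1 −= (-3)R0 → (0, 8, 0, 12, -3)
  clear (2,0): R2 −= (4)R0 → (0, -16, 4, -18, 12)
  clear (3,0): R3 −= (4)R0 → (0, -18, 2, -17, 5)
pivot(1,1)=8: scale R1 → (0, 1, 0, 3/2, -3/8)
  clear (0,1): R0 −= (4)R1 → (1, 0, -1, -2, -1/2)
  clear (2,1): R2 −= (-16)R1 → (0, 0, 4, 6, 6)
  clear (3,1): R3 −= (-18)R1 → (0, 0, 2, 10, -7/4)
pivot(2,2)=4: scale R2 → (0, 0, 1, 3/2, 3/2)
  clear (0,2): R0 −= (-1)R2 → (1, 0, 0, -1/2, 1)
  clear (3,2): R3 −= (2)R2 → (0, 0, 0, 7, -19/4)
pivot(3,3)=7: scale R3 → (0, 0, 0, 1, -19/28)
  clear (0,3): R0 −= (-1/2)R3 → (1, 0, 0, 0, 37/56)
  clear (1,3): R1 −= (3/2)R3 → (0, 1, 0, 0, 9/14)
  clear (2,3): R2 −= (3/2)R3 → (0, 0, 1, 0, 141/56)

rank = 4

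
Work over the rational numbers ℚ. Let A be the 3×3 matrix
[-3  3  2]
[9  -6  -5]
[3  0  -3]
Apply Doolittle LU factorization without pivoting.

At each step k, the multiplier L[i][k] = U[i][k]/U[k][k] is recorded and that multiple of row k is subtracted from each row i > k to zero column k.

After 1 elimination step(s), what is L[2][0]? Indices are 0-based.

Step 1: pivot at (0,0) is -3.
  row1 ← row1 − (-3)·row0  ⇒  L[1][0]=-3, U row1=(0, 3, 1)
  row2 ← row2 − (-1)·row0  ⇒  L[2][0]=-1, U row2=(0, 3, -1)

L[2][0] = -1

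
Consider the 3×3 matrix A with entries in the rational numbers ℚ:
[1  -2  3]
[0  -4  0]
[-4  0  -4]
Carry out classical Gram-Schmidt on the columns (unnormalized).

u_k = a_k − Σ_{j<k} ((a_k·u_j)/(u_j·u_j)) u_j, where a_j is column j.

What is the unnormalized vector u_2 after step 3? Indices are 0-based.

u_2 = (32/21, -16/21, 8/21)

Step 1: u_0 = a_0 = (1, 0, -4).
Step 2: u_1 = a_1 − (-2/17)·u_0 = (-32/17, -4, -8/17).
Step 3: u_2 = a_2 − (19/17)·u_0 − (-4/21)·u_1 = (32/21, -16/21, 8/21).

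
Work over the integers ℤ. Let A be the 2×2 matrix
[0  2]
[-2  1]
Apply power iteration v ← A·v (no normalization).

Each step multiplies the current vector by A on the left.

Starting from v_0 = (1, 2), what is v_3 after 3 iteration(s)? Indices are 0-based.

v_3 = (-16, -8)

v_0 = (1, 2).
v_1 = A·v_0 = (4, 0).
v_2 = A·v_1 = (0, -8).
v_3 = A·v_2 = (-16, -8).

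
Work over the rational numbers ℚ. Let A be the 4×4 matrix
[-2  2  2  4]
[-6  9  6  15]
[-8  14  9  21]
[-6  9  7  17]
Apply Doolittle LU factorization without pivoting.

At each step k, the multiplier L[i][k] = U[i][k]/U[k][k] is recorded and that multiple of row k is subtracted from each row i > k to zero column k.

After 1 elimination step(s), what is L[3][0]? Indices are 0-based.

L[3][0] = 3

Step 1: pivot at (0,0) is -2.
  row1 ← row1 − (3)·row0  ⇒  L[1][0]=3, U row1=(0, 3, 0, 3)
  row2 ← row2 − (4)·row0  ⇒  L[2][0]=4, U row2=(0, 6, 1, 5)
  row3 ← row3 − (3)·row0  ⇒  L[3][0]=3, U row3=(0, 3, 1, 5)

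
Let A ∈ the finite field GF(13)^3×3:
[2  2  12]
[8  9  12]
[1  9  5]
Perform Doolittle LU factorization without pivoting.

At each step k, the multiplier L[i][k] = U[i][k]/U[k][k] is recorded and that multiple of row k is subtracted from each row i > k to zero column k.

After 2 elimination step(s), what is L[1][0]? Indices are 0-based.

L[1][0] = 4

[col 0] pivot 2
  R1 -= 4*R0 → (0, 1, 3)  (L[1][0] := 4)
  R2 -= 7*R0 → (0, 8, 12)  (L[2][0] := 7)
[col 1] pivot 1
  R2 -= 8*R1 → (0, 0, 1)  (L[2][1] := 8)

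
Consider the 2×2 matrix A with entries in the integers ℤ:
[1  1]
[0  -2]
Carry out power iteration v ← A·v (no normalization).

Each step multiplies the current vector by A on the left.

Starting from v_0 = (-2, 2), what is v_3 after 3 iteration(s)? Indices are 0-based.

v_3 = (4, -16)

v_0 = (-2, 2).
v_1 = A·v_0 = (0, -4).
v_2 = A·v_1 = (-4, 8).
v_3 = A·v_2 = (4, -16).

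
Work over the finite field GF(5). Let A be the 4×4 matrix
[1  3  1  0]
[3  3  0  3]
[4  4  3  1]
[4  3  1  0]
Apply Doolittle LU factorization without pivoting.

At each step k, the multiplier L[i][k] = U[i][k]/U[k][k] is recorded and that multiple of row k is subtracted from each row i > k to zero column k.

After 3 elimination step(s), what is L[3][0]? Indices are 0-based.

Step 1: pivot at (0,0) is 1.
  row1 ← row1 − (3)·row0  ⇒  L[1][0]=3, U row1=(0, 4, 2, 3)
  row2 ← row2 − (4)·row0  ⇒  L[2][0]=4, U row2=(0, 2, 4, 1)
  row3 ← row3 − (4)·row0  ⇒  L[3][0]=4, U row3=(0, 1, 2, 0)
Step 2: pivot at (1,1) is 4.
  row2 ← row2 − (3)·row1  ⇒  L[2][1]=3, U row2=(0, 0, 3, 2)
  row3 ← row3 − (4)·row1  ⇒  L[3][1]=4, U row3=(0, 0, 4, 3)
Step 3: pivot at (2,2) is 3.
  row3 ← row3 − (3)·row2  ⇒  L[3][2]=3, U row3=(0, 0, 0, 2)

L[3][0] = 4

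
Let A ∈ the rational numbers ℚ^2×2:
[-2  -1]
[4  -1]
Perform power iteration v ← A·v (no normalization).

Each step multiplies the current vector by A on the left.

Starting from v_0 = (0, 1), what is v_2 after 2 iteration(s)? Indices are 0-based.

v_0 = (0, 1).
v_1 = A·v_0 = (-1, -1).
v_2 = A·v_1 = (3, -3).

v_2 = (3, -3)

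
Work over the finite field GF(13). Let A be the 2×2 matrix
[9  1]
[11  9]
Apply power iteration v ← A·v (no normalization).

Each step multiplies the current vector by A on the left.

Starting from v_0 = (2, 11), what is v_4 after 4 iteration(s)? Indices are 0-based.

v_4 = (12, 6)

v_0 = (2, 11).
v_1 = A·v_0 = (3, 4).
v_2 = A·v_1 = (5, 4).
v_3 = A·v_2 = (10, 0).
v_4 = A·v_3 = (12, 6).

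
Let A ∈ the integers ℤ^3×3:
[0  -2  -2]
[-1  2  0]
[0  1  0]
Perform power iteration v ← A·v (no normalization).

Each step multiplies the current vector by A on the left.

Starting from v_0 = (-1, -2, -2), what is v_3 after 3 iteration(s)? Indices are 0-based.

v_3 = (34, -38, -14)

v_0 = (-1, -2, -2).
v_1 = A·v_0 = (8, -3, -2).
v_2 = A·v_1 = (10, -14, -3).
v_3 = A·v_2 = (34, -38, -14).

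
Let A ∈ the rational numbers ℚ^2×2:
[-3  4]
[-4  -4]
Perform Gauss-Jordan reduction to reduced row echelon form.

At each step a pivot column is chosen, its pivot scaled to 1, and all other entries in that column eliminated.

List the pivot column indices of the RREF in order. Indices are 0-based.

[1] R0 /= -3  ⇒  (1, -4/3)
     R1 -= -4·R0  ⇒  (0, -28/3)
[2] R1 /= -28/3  ⇒  (0, 1)
     R0 -= -4/3·R1  ⇒  (1, 0)

pivot columns: 0, 1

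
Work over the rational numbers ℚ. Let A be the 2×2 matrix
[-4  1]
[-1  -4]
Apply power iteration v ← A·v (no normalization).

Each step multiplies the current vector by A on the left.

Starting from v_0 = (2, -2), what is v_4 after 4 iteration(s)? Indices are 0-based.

v_4 = (802, 158)

v_0 = (2, -2).
v_1 = A·v_0 = (-10, 6).
v_2 = A·v_1 = (46, -14).
v_3 = A·v_2 = (-198, 10).
v_4 = A·v_3 = (802, 158).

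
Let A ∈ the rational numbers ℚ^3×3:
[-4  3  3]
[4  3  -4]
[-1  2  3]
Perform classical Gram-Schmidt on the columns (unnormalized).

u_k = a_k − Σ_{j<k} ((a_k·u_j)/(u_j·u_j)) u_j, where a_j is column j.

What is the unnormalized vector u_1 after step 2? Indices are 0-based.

u_1 = (91/33, 107/33, 64/33)

Step 1: u_0 = a_0 = (-4, 4, -1).
Step 2: u_1 = a_1 − (-2/33)·u_0 = (91/33, 107/33, 64/33).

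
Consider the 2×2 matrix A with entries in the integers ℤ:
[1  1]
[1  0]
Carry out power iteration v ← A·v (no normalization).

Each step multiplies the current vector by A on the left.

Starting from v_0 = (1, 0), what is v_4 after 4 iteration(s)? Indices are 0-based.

v_0 = (1, 0).
v_1 = A·v_0 = (1, 1).
v_2 = A·v_1 = (2, 1).
v_3 = A·v_2 = (3, 2).
v_4 = A·v_3 = (5, 3).

v_4 = (5, 3)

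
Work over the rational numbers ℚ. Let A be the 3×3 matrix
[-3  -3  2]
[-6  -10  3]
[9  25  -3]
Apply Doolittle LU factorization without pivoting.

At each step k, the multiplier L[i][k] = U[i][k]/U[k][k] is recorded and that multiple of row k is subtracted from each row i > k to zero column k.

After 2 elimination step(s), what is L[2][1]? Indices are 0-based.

[col 0] pivot -3
  R1 -= 2*R0 → (0, -4, -1)  (L[1][0] := 2)
  R2 -= -3*R0 → (0, 16, 3)  (L[2][0] := -3)
[col 1] pivot -4
  R2 -= -4*R1 → (0, 0, -1)  (L[2][1] := -4)

L[2][1] = -4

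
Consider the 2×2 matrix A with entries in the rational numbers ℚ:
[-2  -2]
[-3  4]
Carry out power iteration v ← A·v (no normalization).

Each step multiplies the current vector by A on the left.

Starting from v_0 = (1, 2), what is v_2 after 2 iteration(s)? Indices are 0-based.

v_0 = (1, 2).
v_1 = A·v_0 = (-6, 5).
v_2 = A·v_1 = (2, 38).

v_2 = (2, 38)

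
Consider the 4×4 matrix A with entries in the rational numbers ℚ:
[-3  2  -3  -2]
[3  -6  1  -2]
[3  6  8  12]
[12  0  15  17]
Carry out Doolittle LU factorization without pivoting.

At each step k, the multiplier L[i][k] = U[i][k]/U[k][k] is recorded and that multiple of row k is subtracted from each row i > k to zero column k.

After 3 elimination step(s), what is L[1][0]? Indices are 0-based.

L[1][0] = -1

Step 1: pivot at (0,0) is -3.
  row1 ← row1 − (-1)·row0  ⇒  L[1][0]=-1, U row1=(0, -4, -2, -4)
  row2 ← row2 − (-1)·row0  ⇒  L[2][0]=-1, U row2=(0, 8, 5, 10)
  row3 ← row3 − (-4)·row0  ⇒  L[3][0]=-4, U row3=(0, 8, 3, 9)
Step 2: pivot at (1,1) is -4.
  row2 ← row2 − (-2)·row1  ⇒  L[2][1]=-2, U row2=(0, 0, 1, 2)
  row3 ← row3 − (-2)·row1  ⇒  L[3][1]=-2, U row3=(0, 0, -1, 1)
Step 3: pivot at (2,2) is 1.
  row3 ← row3 − (-1)·row2  ⇒  L[3][2]=-1, U row3=(0, 0, 0, 3)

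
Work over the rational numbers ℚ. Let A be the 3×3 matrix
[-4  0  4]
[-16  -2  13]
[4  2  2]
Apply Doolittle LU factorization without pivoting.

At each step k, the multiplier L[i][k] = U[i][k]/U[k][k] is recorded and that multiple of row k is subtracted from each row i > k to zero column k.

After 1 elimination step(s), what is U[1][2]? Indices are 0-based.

k=0: U[0][0]=-4
  eliminate (1,0): mult=4, new row 1: (0, -2, -3); set L[1][0]=4
  eliminate (2,0): mult=-1, new row 2: (0, 2, 6); set L[2][0]=-1

U[1][2] = -3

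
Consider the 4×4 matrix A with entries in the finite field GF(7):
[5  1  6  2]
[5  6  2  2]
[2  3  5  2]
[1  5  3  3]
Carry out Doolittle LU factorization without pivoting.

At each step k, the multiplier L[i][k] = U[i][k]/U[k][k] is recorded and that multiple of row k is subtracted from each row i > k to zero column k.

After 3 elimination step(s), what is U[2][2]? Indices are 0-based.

U[2][2] = 3

[col 0] pivot 5
  R1 -= 1*R0 → (0, 5, 3, 0)  (L[1][0] := 1)
  R2 -= 6*R0 → (0, 4, 4, 4)  (L[2][0] := 6)
  R3 -= 3*R0 → (0, 2, 6, 4)  (L[3][0] := 3)
[col 1] pivot 5
  R2 -= 5*R1 → (0, 0, 3, 4)  (L[2][1] := 5)
  R3 -= 6*R1 → (0, 0, 2, 4)  (L[3][1] := 6)
[col 2] pivot 3
  R3 -= 3*R2 → (0, 0, 0, 6)  (L[3][2] := 3)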